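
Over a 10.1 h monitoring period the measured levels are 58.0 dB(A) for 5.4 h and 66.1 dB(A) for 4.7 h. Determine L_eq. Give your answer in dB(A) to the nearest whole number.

Weight each interval's intensity by its duration and average over T = 10.1 h:
Σ tᵢ·10^(Lᵢ/10) = 5.4·10^(58.0/10) + 4.7·10^(66.1/10) = 2.255e+07.
L_eq = 10·log₁₀(2.255e+07/10.1) = 63.49 dB(A).

63 dB(A)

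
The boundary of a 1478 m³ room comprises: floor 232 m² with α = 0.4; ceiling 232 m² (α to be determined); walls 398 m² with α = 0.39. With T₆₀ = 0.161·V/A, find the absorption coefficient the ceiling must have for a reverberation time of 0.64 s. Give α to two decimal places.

From T₆₀ = 0.161·V/A, the target T₆₀ = 0.64 s needs A = 0.161·1478/0.64 = 371.81 m².
Absorption from the other surfaces = 232·0.4 + 398·0.39 = 248.02 m², so the ceiling must supply 123.79 m² over 232 m².
α = 123.79/232 = 0.534.

0.53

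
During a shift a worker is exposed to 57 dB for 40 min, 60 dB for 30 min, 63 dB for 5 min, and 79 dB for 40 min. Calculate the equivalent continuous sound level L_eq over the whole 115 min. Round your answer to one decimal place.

74.5 dB

The energy average is taken in the linear domain: L_eq = 10·log₁₀[(Σ tᵢ·10^(Lᵢ/10))/T], T = 115 min.
Σ tᵢ·10^(Lᵢ/10) = 40·10^(57/10) + 30·10^(60/10) + 5·10^(63/10) + 40·10^(79/10) = 3.237e+09.
L_eq = 10·log₁₀(3.237e+09/115) = 74.49 dB.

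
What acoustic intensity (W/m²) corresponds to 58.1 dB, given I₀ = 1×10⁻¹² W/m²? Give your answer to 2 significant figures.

6.5e-07 W/m²

L = 10·log₁₀(I/I₀) ⇒ I = I₀·10^(L/10) = 10⁻¹² × 10^5.81.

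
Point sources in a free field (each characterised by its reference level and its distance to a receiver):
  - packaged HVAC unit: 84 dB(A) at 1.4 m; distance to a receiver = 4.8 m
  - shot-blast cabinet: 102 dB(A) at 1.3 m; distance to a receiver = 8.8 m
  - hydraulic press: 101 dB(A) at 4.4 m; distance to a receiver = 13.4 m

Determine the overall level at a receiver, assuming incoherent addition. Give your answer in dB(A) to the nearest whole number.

First find each source's level at the receiver (point-source: −20·log₁₀(r/r_ref)), then combine on an intensity basis.
packaged HVAC unit: 84 − 20·log₁₀(4.8/1.4) = 84 − 10.70 = 73.30 dB(A).
shot-blast cabinet: 102 − 20·log₁₀(8.8/1.3) = 102 − 16.61 = 85.39 dB(A).
hydraulic press: 101 − 20·log₁₀(13.4/4.4) = 101 − 9.67 = 91.33 dB(A).
Σ 10^(L/10) = 1.725e+09 → L_total = 10·log₁₀(1.725e+09) = 92.37 dB(A).

92 dB(A)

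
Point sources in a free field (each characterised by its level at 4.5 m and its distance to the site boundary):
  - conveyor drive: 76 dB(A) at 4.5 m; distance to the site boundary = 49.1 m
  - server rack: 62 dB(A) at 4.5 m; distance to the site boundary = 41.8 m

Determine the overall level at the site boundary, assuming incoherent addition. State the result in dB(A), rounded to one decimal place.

55.5 dB(A)

First find each source's level at the receiver (point-source: −20·log₁₀(r/r_ref)), then combine on an intensity basis.
conveyor drive: 76 − 20·log₁₀(49.1/4.5) = 76 − 20.76 = 55.24 dB(A).
server rack: 62 − 20·log₁₀(41.8/4.5) = 62 − 19.36 = 42.64 dB(A).
Σ 10^(L/10) = 3.528e+05 → L_total = 10·log₁₀(3.528e+05) = 55.47 dB(A).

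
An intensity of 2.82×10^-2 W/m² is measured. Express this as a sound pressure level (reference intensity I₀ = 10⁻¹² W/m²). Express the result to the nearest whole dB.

105 dB

L = 10·log₁₀(I/I₀) = 10·log₁₀(2.82×10^-2/10⁻¹²) = 10·log₁₀(2.82×10^10).
L = 10·(0.4502 + 10) = 104.50 dB.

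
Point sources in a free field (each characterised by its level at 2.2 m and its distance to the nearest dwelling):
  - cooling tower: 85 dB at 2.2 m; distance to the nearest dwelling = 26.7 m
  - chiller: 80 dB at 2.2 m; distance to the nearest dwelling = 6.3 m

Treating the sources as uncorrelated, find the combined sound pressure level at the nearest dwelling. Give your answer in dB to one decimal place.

Propagate each source to the receiver with L = L_ref − 20·log₁₀(r/r_ref), then add intensities.
cooling tower: 85 − 20·log₁₀(26.7/2.2) = 85 − 21.68 = 63.32 dB.
chiller: 80 − 20·log₁₀(6.3/2.2) = 80 − 9.14 = 70.86 dB.
Σ 10^(L/10) = 1.434e+07 → L_total = 10·log₁₀(1.434e+07) = 71.57 dB.

71.6 dB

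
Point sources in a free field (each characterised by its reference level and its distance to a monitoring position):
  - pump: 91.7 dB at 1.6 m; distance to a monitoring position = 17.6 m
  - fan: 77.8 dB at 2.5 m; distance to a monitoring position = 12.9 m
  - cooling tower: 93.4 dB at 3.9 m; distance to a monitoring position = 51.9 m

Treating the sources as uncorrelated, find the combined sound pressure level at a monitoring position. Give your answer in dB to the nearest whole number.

74 dB

First find each source's level at the receiver (point-source: −20·log₁₀(r/r_ref)), then combine on an intensity basis.
pump: 91.7 − 20·log₁₀(17.6/1.6) = 91.7 − 20.83 = 70.87 dB.
fan: 77.8 − 20·log₁₀(12.9/2.5) = 77.8 − 14.25 = 63.55 dB.
cooling tower: 93.4 − 20·log₁₀(51.9/3.9) = 93.4 − 22.48 = 70.92 dB.
Σ 10^(L/10) = 2.684e+07 → L_total = 10·log₁₀(2.684e+07) = 74.29 dB.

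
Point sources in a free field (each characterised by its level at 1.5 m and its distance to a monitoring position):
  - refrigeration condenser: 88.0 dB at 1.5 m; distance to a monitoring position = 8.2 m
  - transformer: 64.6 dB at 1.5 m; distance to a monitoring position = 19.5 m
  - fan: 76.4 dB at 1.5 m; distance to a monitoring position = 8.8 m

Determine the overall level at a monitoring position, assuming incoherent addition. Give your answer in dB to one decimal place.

73.5 dB

Propagate each source to the receiver with L = L_ref − 20·log₁₀(r/r_ref), then add intensities.
refrigeration condenser: 88.0 − 20·log₁₀(8.2/1.5) = 88.0 − 14.75 = 73.25 dB.
transformer: 64.6 − 20·log₁₀(19.5/1.5) = 64.6 − 22.28 = 42.32 dB.
fan: 76.4 − 20·log₁₀(8.8/1.5) = 76.4 − 15.37 = 61.03 dB.
Σ 10^(L/10) = 2.240e+07 → L_total = 10·log₁₀(2.240e+07) = 73.50 dB.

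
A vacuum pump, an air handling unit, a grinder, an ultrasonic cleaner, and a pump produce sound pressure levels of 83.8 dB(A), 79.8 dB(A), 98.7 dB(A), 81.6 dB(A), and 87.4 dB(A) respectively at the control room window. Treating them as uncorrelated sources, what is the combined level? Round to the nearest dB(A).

For uncorrelated sources the intensities add, so convert each level to linear form, sum, and take 10·log₁₀ of the total.
Σ 10^(L/10) = 10^(83.8/10) + 10^(79.8/10) + 10^(98.7/10) + 10^(81.6/10) + 10^(87.4/10) = 8.443e+09.
L_total = 10·log₁₀(8.443e+09) = 99.26 dB(A).

99 dB(A)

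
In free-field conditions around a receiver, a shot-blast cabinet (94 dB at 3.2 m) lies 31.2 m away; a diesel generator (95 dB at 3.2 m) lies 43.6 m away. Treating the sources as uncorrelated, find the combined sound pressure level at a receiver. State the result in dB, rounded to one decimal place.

76.4 dB

First find each source's level at the receiver (point-source: −20·log₁₀(r/r_ref)), then combine on an intensity basis.
shot-blast cabinet: 94 − 20·log₁₀(31.2/3.2) = 94 − 19.78 = 74.22 dB.
diesel generator: 95 − 20·log₁₀(43.6/3.2) = 95 − 22.69 = 72.31 dB.
Σ 10^(L/10) = 4.346e+07 → L_total = 10·log₁₀(4.346e+07) = 76.38 dB.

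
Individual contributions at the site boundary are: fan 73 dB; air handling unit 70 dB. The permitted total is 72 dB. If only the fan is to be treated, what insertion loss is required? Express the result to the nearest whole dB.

5 dB

The untreated sources together contribute 10^(70/10) = 1.000e+07, i.e. 70.00 dB.
To meet 72 dB overall, the treated fan may contribute at most 10^(72/10) − 1.000e+07 = 5.849e+06, i.e. 67.67 dB.
So the fan must be reduced from 73 to 67.67 dB: IL = 5.33 dB.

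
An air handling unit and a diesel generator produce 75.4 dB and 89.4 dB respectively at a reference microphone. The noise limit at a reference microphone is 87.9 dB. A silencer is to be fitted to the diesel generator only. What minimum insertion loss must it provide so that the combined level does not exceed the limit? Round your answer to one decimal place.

1.8 dB

Everything except the diesel generator sums to 10^(75.4/10) = 3.467e+07 in linear terms, 75.40 dB.
The limit corresponds to 10^(87.9/10) = 6.166e+08; subtracting the fixed part leaves 5.819e+08 for the diesel generator, i.e. 87.65 dB.
So the diesel generator must be reduced from 89.4 to 87.65 dB: IL = 1.75 dB.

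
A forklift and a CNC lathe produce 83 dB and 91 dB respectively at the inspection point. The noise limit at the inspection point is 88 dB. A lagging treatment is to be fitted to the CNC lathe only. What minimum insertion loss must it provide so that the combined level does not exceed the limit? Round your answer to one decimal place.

4.7 dB

Everything except the CNC lathe sums to 10^(83/10) = 1.995e+08 in linear terms, 83.00 dB.
To meet 88 dB overall, the treated CNC lathe may contribute at most 10^(88/10) − 1.995e+08 = 4.314e+08, i.e. 86.35 dB.
So the CNC lathe must be reduced from 91 to 86.35 dB: IL = 4.65 dB.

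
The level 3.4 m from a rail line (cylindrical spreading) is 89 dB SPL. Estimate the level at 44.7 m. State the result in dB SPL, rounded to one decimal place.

Cylindrical spreading from a line source gives a 10·log₁₀(r₂/r₁) drop.
L₂ = 89 − 10·log₁₀(44.7/3.4) = 89 − 11.188 = 77.81 dB SPL.

77.8 dB SPL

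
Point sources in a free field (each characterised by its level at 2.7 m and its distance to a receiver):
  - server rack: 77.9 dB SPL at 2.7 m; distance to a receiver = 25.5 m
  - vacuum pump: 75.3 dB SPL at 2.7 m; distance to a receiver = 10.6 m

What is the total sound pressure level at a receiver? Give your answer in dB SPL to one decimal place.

Apply inverse-square spreading to bring every level to the receiver, then sum 10^(L/10).
server rack: 77.9 − 20·log₁₀(25.5/2.7) = 77.9 − 19.50 = 58.40 dB SPL.
vacuum pump: 75.3 − 20·log₁₀(10.6/2.7) = 75.3 − 11.88 = 63.42 dB SPL.
Σ 10^(L/10) = 2.890e+06 → L_total = 10·log₁₀(2.890e+06) = 64.61 dB SPL.

64.6 dB SPL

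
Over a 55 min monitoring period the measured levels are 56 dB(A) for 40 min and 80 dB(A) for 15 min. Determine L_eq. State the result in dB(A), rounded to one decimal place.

The energy average is taken in the linear domain: L_eq = 10·log₁₀[(Σ tᵢ·10^(Lᵢ/10))/T], T = 55 min.
Σ tᵢ·10^(Lᵢ/10) = 40·10^(56/10) + 15·10^(80/10) = 1.516e+09.
L_eq = 10·log₁₀(1.516e+09/55) = 74.40 dB(A).

74.4 dB(A)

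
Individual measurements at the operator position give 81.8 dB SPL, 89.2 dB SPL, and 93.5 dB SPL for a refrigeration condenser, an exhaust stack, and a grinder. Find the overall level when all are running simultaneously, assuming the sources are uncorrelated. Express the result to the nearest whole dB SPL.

95 dB SPL

Incoherent sources combine by intensity addition: L_total = 10·log₁₀(Σ 10^(L_i/10)).
Σ 10^(L/10) = 10^(81.8/10) + 10^(89.2/10) + 10^(93.5/10) = 3.222e+09.
L_total = 10·log₁₀(3.222e+09) = 95.08 dB SPL.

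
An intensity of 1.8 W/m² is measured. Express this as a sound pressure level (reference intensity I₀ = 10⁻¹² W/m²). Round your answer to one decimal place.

122.6 dB

Dividing by I₀ shifts the exponent by 12: I/I₀ = 1.8×10^12.
L = 10·(0.2553 + 12) = 122.55 dB.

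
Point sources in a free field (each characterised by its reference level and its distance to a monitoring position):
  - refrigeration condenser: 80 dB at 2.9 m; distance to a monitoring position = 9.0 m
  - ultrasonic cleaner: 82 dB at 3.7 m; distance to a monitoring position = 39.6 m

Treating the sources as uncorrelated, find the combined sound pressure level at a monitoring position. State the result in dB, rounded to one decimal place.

First find each source's level at the receiver (point-source: −20·log₁₀(r/r_ref)), then combine on an intensity basis.
refrigeration condenser: 80 − 20·log₁₀(9.0/2.9) = 80 − 9.84 = 70.16 dB.
ultrasonic cleaner: 82 − 20·log₁₀(39.6/3.7) = 82 − 20.59 = 61.41 dB.
Σ 10^(L/10) = 1.177e+07 → L_total = 10·log₁₀(1.177e+07) = 70.71 dB.

70.7 dB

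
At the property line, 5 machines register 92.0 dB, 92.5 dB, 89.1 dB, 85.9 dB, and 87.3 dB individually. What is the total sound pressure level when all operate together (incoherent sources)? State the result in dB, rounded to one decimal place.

For uncorrelated sources the intensities add, so convert each level to linear form, sum, and take 10·log₁₀ of the total.
Σ 10^(L/10) = 10^(92.0/10) + 10^(92.5/10) + 10^(89.1/10) + 10^(85.9/10) + 10^(87.3/10) = 5.102e+09.
L_total = 10·log₁₀(5.102e+09) = 97.08 dB.

97.1 dB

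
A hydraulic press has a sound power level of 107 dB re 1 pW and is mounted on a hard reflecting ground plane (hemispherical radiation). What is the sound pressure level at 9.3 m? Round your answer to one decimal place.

Free-field hemispherical radiation: L_p = L_w − 10·log₁₀(2π·r²), r = 9.3 m.
2π·r² = 543.4 m², 10·log₁₀ of that is 27.351 dB.
L_p = 107 − 27.351 = 79.65 dB.

79.6 dB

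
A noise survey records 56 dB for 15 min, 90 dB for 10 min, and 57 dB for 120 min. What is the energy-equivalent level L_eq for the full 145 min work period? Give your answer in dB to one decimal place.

Weight each interval's intensity by its duration and average over T = 145 min:
Σ tᵢ·10^(Lᵢ/10) = 15·10^(56/10) + 10·10^(90/10) + 120·10^(57/10) = 1.007e+10.
L_eq = 10·log₁₀(1.007e+10/145) = 78.41 dB.

78.4 dB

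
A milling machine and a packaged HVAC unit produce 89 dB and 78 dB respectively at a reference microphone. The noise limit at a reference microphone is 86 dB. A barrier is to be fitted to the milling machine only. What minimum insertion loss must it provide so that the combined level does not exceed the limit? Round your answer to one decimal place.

Fixed contribution from the other source: Σ 10^(L/10) = 10^(78/10) = 6.310e+07 (78.00 dB).
The limit corresponds to 10^(86/10) = 3.981e+08; subtracting the fixed part leaves 3.350e+08 for the milling machine, i.e. 85.25 dB.
So the milling machine must be reduced from 89 to 85.25 dB: IL = 3.75 dB.

3.7 dB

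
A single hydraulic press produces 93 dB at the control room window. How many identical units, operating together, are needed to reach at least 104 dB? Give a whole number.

N identical sources give L₁ + 10·log₁₀ N, so require 10·log₁₀ N ≥ 104 − 93 = 11.0 dB.
N ≥ 10^(11.0/10) = 12.589, so N = 13.

13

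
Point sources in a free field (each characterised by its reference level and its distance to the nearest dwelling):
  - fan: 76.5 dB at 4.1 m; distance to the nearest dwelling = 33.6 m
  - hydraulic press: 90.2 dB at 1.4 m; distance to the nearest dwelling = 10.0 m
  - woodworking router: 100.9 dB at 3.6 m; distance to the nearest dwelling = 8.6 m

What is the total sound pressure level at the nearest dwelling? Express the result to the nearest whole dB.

Apply inverse-square spreading to bring every level to the receiver, then sum 10^(L/10).
fan: 76.5 − 20·log₁₀(33.6/4.1) = 76.5 − 18.27 = 58.23 dB.
hydraulic press: 90.2 − 20·log₁₀(10.0/1.4) = 90.2 − 17.08 = 73.12 dB.
woodworking router: 100.9 − 20·log₁₀(8.6/3.6) = 100.9 − 7.56 = 93.34 dB.
Σ 10^(L/10) = 2.177e+09 → L_total = 10·log₁₀(2.177e+09) = 93.38 dB.

93 dB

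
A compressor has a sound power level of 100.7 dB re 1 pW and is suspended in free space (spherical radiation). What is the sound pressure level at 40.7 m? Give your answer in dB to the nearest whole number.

Free-field spherical radiation: L_p = L_w − 10·log₁₀(4π·r²), r = 40.7 m.
4π·r² = 2.082e+04 m², 10·log₁₀ of that is 43.184 dB.
L_p = 100.7 − 43.184 = 57.52 dB.

58 dB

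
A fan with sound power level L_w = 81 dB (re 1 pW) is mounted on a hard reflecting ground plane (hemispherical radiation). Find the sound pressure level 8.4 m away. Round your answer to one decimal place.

54.5 dB

Free-field hemispherical radiation: L_p = L_w − 10·log₁₀(2π·r²), r = 8.4 m.
2π·r² = 443.3 m², 10·log₁₀ of that is 26.467 dB.
L_p = 81 − 26.467 = 54.53 dB.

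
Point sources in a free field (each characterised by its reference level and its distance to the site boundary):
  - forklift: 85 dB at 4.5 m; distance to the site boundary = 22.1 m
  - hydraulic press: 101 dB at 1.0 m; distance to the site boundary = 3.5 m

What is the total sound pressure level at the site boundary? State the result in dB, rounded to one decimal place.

90.2 dB

First find each source's level at the receiver (point-source: −20·log₁₀(r/r_ref)), then combine on an intensity basis.
forklift: 85 − 20·log₁₀(22.1/4.5) = 85 − 13.82 = 71.18 dB.
hydraulic press: 101 − 20·log₁₀(3.5/1.0) = 101 − 10.88 = 90.12 dB.
Σ 10^(L/10) = 1.041e+09 → L_total = 10·log₁₀(1.041e+09) = 90.17 dB.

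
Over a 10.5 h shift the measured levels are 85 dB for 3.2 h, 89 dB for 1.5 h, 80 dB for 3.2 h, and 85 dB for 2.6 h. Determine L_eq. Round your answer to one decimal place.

85.0 dB

Weight each interval's intensity by its duration and average over T = 10.5 h:
Σ tᵢ·10^(Lᵢ/10) = 3.2·10^(85/10) + 1.5·10^(89/10) + 3.2·10^(80/10) + 2.6·10^(85/10) = 3.346e+09.
L_eq = 10·log₁₀(3.346e+09/10.5) = 85.03 dB.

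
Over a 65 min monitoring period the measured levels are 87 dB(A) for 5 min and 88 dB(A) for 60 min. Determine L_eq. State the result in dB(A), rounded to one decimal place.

L_eq = 10·log₁₀[(1/T)·Σ tᵢ·10^(Lᵢ/10)] with T = 65 min.
Σ tᵢ·10^(Lᵢ/10) = 5·10^(87/10) + 60·10^(88/10) = 4.036e+10.
L_eq = 10·log₁₀(4.036e+10/65) = 87.93 dB(A).

87.9 dB(A)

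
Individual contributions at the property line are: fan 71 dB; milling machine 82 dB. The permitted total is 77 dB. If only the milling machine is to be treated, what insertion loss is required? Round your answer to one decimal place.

6.3 dB

The untreated sources together contribute 10^(71/10) = 1.259e+07, i.e. 71.00 dB.
To meet 77 dB overall, the treated milling machine may contribute at most 10^(77/10) − 1.259e+07 = 3.753e+07, i.e. 75.74 dB.
Required insertion loss = 82 − 75.74 = 6.26 dB.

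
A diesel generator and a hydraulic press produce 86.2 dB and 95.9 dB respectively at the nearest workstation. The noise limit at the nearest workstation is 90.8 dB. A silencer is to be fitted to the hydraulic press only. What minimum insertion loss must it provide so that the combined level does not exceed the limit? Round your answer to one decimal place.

Everything except the hydraulic press sums to 10^(86.2/10) = 4.169e+08 in linear terms, 86.20 dB.
To meet 90.8 dB overall, the treated hydraulic press may contribute at most 10^(90.8/10) − 4.169e+08 = 7.854e+08, i.e. 88.95 dB.
So the hydraulic press must be reduced from 95.9 to 88.95 dB: IL = 6.95 dB.

6.9 dB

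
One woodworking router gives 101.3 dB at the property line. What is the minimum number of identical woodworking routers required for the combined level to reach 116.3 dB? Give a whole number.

N identical sources give L₁ + 10·log₁₀ N, so require 10·log₁₀ N ≥ 116.3 − 101.3 = 15.0 dB.
N ≥ 10^(15.0/10) = 31.623, so N = 32.

32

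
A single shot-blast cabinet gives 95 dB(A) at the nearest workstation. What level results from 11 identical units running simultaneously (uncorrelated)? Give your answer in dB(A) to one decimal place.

105.4 dB(A)

With 11 equal, uncorrelated contributions the intensity is 11× that of one unit, giving a rise of 10·log₁₀ 11.
L_total = 95 + 10·log₁₀(11) = 95 + 10.414 = 105.41 dB(A).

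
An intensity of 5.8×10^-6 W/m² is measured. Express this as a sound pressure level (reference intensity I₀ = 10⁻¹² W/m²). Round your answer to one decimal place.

I/I₀ = 5.8×10^-6/10⁻¹² = 5.8×10^6, and L = 10·log₁₀(I/I₀).
L = 10·(0.7634 + 6) = 67.63 dB.

67.6 dB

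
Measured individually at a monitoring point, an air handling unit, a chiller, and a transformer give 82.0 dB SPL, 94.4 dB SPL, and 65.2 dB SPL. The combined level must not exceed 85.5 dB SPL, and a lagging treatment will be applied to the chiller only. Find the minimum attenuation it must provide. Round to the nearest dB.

Everything except the chiller sums to 10^(82.0/10) + 10^(65.2/10) = 1.618e+08 in linear terms, 82.09 dB SPL.
The limit corresponds to 10^(85.5/10) = 3.548e+08; subtracting the fixed part leaves 1.930e+08 for the chiller, i.e. 82.86 dB SPL.
So the chiller must be reduced from 94.4 to 82.86 dB SPL: IL = 11.54 dB.

12 dB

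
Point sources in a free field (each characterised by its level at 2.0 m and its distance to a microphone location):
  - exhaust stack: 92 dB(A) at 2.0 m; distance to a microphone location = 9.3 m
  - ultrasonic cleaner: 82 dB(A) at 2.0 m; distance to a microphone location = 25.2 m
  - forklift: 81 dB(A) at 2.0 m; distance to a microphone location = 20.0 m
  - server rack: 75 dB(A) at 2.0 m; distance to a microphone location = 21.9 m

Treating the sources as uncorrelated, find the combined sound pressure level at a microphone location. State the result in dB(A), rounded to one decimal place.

Apply inverse-square spreading to bring every level to the receiver, then sum 10^(L/10).
exhaust stack: 92 − 20·log₁₀(9.3/2.0) = 92 − 13.35 = 78.65 dB(A).
ultrasonic cleaner: 82 − 20·log₁₀(25.2/2.0) = 82 − 22.01 = 59.99 dB(A).
forklift: 81 − 20·log₁₀(20.0/2.0) = 81 − 20.00 = 61.00 dB(A).
server rack: 75 − 20·log₁₀(21.9/2.0) = 75 − 20.79 = 54.21 dB(A).
Σ 10^(L/10) = 7.582e+07 → L_total = 10·log₁₀(7.582e+07) = 78.80 dB(A).

78.8 dB(A)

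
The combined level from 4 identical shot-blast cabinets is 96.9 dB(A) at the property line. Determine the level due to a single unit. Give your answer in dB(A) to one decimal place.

Dividing the total intensity by 4 lowers the level by 10·log₁₀ 4 = 6.021 dB: L₁ = 96.9 − 6.021.

90.9 dB(A)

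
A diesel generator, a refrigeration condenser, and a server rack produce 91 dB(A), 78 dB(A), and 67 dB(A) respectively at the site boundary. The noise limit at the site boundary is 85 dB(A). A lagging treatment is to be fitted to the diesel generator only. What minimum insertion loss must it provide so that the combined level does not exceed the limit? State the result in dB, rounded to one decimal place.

7.1 dB

The untreated sources together contribute 10^(78/10) + 10^(67/10) = 6.811e+07, i.e. 78.33 dB(A).
The limit corresponds to 10^(85/10) = 3.162e+08; subtracting the fixed part leaves 2.481e+08 for the diesel generator, i.e. 83.95 dB(A).
So the diesel generator must be reduced from 91 to 83.95 dB(A): IL = 7.05 dB.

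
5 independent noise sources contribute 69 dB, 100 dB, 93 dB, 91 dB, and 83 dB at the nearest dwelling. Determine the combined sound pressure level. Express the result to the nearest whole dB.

101 dB

For uncorrelated sources the intensities add, so convert each level to linear form, sum, and take 10·log₁₀ of the total.
Σ 10^(L/10) = 10^(69/10) + 10^(100/10) + 10^(93/10) + 10^(91/10) + 10^(83/10) = 1.346e+10.
L_total = 10·log₁₀(1.346e+10) = 101.29 dB.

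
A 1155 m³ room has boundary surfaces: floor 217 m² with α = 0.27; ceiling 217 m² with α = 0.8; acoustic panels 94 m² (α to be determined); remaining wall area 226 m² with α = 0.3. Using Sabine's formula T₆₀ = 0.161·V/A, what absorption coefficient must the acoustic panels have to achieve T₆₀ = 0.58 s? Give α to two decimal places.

A = 0.161·V/T₆₀ = 0.161·1155/0.58 = 320.61 m² sabins.
Absorption from the other surfaces = 217·0.27 + 217·0.8 + 226·0.3 = 299.99 m², so the acoustic panels must supply 20.62 m² over 94 m².
α = 20.62/94 = 0.219.

0.22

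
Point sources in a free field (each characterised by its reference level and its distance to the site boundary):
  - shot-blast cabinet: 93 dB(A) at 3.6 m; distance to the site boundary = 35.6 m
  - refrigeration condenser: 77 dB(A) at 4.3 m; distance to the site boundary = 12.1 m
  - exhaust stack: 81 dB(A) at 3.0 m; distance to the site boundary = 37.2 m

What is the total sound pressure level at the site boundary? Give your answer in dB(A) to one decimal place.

74.4 dB(A)

First find each source's level at the receiver (point-source: −20·log₁₀(r/r_ref)), then combine on an intensity basis.
shot-blast cabinet: 93 − 20·log₁₀(35.6/3.6) = 93 − 19.90 = 73.10 dB(A).
refrigeration condenser: 77 − 20·log₁₀(12.1/4.3) = 77 − 8.99 = 68.01 dB(A).
exhaust stack: 81 − 20·log₁₀(37.2/3.0) = 81 − 21.87 = 59.13 dB(A).
Σ 10^(L/10) = 2.755e+07 → L_total = 10·log₁₀(2.755e+07) = 74.40 dB(A).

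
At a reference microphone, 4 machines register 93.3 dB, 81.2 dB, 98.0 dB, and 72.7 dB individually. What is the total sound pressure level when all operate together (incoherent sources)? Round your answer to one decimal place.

For uncorrelated sources the intensities add, so convert each level to linear form, sum, and take 10·log₁₀ of the total.
Σ 10^(L/10) = 10^(93.3/10) + 10^(81.2/10) + 10^(98.0/10) + 10^(72.7/10) = 8.598e+09.
L_total = 10·log₁₀(8.598e+09) = 99.34 dB.

99.3 dB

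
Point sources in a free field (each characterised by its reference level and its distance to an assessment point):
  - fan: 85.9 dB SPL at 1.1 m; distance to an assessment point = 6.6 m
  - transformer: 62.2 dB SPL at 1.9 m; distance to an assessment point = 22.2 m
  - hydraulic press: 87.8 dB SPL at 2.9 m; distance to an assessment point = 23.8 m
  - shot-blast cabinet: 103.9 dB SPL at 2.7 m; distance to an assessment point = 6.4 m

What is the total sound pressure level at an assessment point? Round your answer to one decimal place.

96.4 dB SPL

Apply inverse-square spreading to bring every level to the receiver, then sum 10^(L/10).
fan: 85.9 − 20·log₁₀(6.6/1.1) = 85.9 − 15.56 = 70.34 dB SPL.
transformer: 62.2 − 20·log₁₀(22.2/1.9) = 62.2 − 21.35 = 40.85 dB SPL.
hydraulic press: 87.8 − 20·log₁₀(23.8/2.9) = 87.8 − 18.28 = 69.52 dB SPL.
shot-blast cabinet: 103.9 − 20·log₁₀(6.4/2.7) = 103.9 − 7.50 = 96.40 dB SPL.
Σ 10^(L/10) = 4.389e+09 → L_total = 10·log₁₀(4.389e+09) = 96.42 dB SPL.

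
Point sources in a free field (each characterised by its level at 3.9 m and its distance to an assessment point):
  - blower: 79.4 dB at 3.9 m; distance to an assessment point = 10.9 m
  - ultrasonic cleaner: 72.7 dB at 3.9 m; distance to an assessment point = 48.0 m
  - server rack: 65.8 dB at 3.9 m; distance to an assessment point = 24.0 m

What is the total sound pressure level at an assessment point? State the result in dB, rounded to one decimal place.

Propagate each source to the receiver with L = L_ref − 20·log₁₀(r/r_ref), then add intensities.
blower: 79.4 − 20·log₁₀(10.9/3.9) = 79.4 − 8.93 = 70.47 dB.
ultrasonic cleaner: 72.7 − 20·log₁₀(48.0/3.9) = 72.7 − 21.80 = 50.90 dB.
server rack: 65.8 − 20·log₁₀(24.0/3.9) = 65.8 − 15.78 = 50.02 dB.
Σ 10^(L/10) = 1.137e+07 → L_total = 10·log₁₀(1.137e+07) = 70.56 dB.

70.6 dB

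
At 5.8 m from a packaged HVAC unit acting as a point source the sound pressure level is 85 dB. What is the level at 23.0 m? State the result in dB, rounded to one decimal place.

73.0 dB

For a point source, L₂ = L₁ − 20·log₁₀(r₂/r₁).
L₂ = 85 − 20·log₁₀(23.0/5.8) = 85 − 11.966 = 73.03 dB.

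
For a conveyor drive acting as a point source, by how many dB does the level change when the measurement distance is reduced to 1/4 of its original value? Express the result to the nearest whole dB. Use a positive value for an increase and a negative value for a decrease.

Point-source spreading: ΔL = −20·log₁₀(r₂/r₁).
ΔL = −20·log₁₀(0.25) = +12.04 dB.

+12 dB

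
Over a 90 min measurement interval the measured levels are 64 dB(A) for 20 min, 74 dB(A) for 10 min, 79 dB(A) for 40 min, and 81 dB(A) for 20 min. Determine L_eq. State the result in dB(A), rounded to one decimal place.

78.2 dB(A)

The energy average is taken in the linear domain: L_eq = 10·log₁₀[(Σ tᵢ·10^(Lᵢ/10))/T], T = 90 min.
Σ tᵢ·10^(Lᵢ/10) = 20·10^(64/10) + 10·10^(74/10) + 40·10^(79/10) + 20·10^(81/10) = 5.997e+09.
L_eq = 10·log₁₀(5.997e+09/90) = 78.24 dB(A).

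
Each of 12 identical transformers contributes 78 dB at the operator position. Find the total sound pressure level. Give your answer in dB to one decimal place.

88.8 dB

L_total = L₁ + 10·log₁₀ N for N identical incoherent sources.
L_total = 78 + 10·log₁₀(12) = 78 + 10.792 = 88.79 dB.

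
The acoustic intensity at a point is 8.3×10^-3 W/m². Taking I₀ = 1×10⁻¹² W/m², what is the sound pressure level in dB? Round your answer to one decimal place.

99.2 dB

I/I₀ = 8.3×10^-3/10⁻¹² = 8.3×10^9, and L = 10·log₁₀(I/I₀).
L = 10·(0.9191 + 9) = 99.19 dB.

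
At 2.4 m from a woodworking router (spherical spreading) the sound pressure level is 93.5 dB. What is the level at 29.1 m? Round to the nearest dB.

Spherical spreading from a point source gives a 20·log₁₀(r₂/r₁) drop.
L₂ = 93.5 − 20·log₁₀(29.1/2.4) = 93.5 − 21.674 = 71.83 dB.

72 dB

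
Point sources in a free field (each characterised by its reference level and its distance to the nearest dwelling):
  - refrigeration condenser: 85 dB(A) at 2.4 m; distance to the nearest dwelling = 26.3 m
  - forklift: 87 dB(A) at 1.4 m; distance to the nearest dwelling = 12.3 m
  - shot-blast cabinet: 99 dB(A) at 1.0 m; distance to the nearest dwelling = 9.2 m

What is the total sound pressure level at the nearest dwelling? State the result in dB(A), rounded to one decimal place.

80.1 dB(A)

Propagate each source to the receiver with L = L_ref − 20·log₁₀(r/r_ref), then add intensities.
refrigeration condenser: 85 − 20·log₁₀(26.3/2.4) = 85 − 20.79 = 64.21 dB(A).
forklift: 87 − 20·log₁₀(12.3/1.4) = 87 − 18.88 = 68.12 dB(A).
shot-blast cabinet: 99 − 20·log₁₀(9.2/1.0) = 99 − 19.28 = 79.72 dB(A).
Σ 10^(L/10) = 1.030e+08 → L_total = 10·log₁₀(1.030e+08) = 80.13 dB(A).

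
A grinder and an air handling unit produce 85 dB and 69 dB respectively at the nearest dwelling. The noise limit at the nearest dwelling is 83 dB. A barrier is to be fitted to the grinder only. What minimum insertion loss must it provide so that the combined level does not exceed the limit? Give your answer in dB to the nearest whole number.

The untreated sources together contribute 10^(69/10) = 7.943e+06, i.e. 69.00 dB.
The limit corresponds to 10^(83/10) = 1.995e+08; subtracting the fixed part leaves 1.916e+08 for the grinder, i.e. 82.82 dB.
So the grinder must be reduced from 85 to 82.82 dB: IL = 2.18 dB.

2 dB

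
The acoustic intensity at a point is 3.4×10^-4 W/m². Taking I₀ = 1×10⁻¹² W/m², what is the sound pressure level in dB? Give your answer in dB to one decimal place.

85.3 dB

I/I₀ = 3.4×10^-4/10⁻¹² = 3.4×10^8, and L = 10·log₁₀(I/I₀).
L = 10·(0.5315 + 8) = 85.31 dB.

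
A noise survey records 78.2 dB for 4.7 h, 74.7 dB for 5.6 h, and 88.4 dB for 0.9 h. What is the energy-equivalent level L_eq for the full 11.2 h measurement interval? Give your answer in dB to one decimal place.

79.9 dB

Weight each interval's intensity by its duration and average over T = 11.2 h:
Σ tᵢ·10^(Lᵢ/10) = 4.7·10^(78.2/10) + 5.6·10^(74.7/10) + 0.9·10^(88.4/10) = 1.098e+09.
L_eq = 10·log₁₀(1.098e+09/11.2) = 79.92 dB.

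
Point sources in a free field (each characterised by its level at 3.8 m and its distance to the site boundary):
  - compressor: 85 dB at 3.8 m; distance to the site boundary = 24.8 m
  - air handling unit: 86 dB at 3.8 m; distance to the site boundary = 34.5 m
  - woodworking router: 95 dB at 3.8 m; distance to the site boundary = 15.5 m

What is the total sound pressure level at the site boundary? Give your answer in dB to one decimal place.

83.1 dB

Apply inverse-square spreading to bring every level to the receiver, then sum 10^(L/10).
compressor: 85 − 20·log₁₀(24.8/3.8) = 85 − 16.29 = 68.71 dB.
air handling unit: 86 − 20·log₁₀(34.5/3.8) = 86 − 19.16 = 66.84 dB.
woodworking router: 95 − 20·log₁₀(15.5/3.8) = 95 − 12.21 = 82.79 dB.
Σ 10^(L/10) = 2.023e+08 → L_total = 10·log₁₀(2.023e+08) = 83.06 dB.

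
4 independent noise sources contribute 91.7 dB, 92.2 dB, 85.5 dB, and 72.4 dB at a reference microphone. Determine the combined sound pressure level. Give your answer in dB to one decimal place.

95.5 dB

Incoherent sources combine by intensity addition: L_total = 10·log₁₀(Σ 10^(L_i/10)).
Σ 10^(L/10) = 10^(91.7/10) + 10^(92.2/10) + 10^(85.5/10) + 10^(72.4/10) = 3.511e+09.
L_total = 10·log₁₀(3.511e+09) = 95.45 dB.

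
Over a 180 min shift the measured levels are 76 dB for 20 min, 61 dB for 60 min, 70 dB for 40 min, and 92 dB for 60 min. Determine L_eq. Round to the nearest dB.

Weight each interval's intensity by its duration and average over T = 180 min:
Σ tᵢ·10^(Lᵢ/10) = 20·10^(76/10) + 60·10^(61/10) + 40·10^(70/10) + 60·10^(92/10) = 9.637e+10.
L_eq = 10·log₁₀(9.637e+10/180) = 87.29 dB.

87 dB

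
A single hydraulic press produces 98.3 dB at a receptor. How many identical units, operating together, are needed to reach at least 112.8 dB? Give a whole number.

29

N identical sources give L₁ + 10·log₁₀ N, so require 10·log₁₀ N ≥ 112.8 − 98.3 = 14.5 dB.
N ≥ 10^(14.5/10) = 28.184, so N = 29.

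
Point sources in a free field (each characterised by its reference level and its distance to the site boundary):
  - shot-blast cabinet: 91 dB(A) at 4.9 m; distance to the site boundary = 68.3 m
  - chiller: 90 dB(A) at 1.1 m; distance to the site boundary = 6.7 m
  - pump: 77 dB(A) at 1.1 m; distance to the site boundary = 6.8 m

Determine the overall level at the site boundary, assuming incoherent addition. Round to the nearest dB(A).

Apply inverse-square spreading to bring every level to the receiver, then sum 10^(L/10).
shot-blast cabinet: 91 − 20·log₁₀(68.3/4.9) = 91 − 22.88 = 68.12 dB(A).
chiller: 90 − 20·log₁₀(6.7/1.1) = 90 − 15.69 = 74.31 dB(A).
pump: 77 − 20·log₁₀(6.8/1.1) = 77 − 15.82 = 61.18 dB(A).
Σ 10^(L/10) = 3.475e+07 → L_total = 10·log₁₀(3.475e+07) = 75.41 dB(A).

75 dB(A)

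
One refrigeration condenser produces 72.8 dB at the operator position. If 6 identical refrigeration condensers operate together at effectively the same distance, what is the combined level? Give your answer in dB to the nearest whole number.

L_total = L₁ + 10·log₁₀ N for N identical incoherent sources.
L_total = 72.8 + 10·log₁₀(6) = 72.8 + 7.782 = 80.58 dB.

81 dB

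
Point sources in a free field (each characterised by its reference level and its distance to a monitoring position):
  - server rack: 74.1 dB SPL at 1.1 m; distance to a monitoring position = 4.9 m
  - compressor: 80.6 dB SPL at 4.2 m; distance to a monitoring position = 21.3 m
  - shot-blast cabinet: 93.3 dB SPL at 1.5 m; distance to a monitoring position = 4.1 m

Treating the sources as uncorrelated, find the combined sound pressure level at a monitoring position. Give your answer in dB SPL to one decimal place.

84.7 dB SPL

First find each source's level at the receiver (point-source: −20·log₁₀(r/r_ref)), then combine on an intensity basis.
server rack: 74.1 − 20·log₁₀(4.9/1.1) = 74.1 − 12.98 = 61.12 dB SPL.
compressor: 80.6 − 20·log₁₀(21.3/4.2) = 80.6 − 14.10 = 66.50 dB SPL.
shot-blast cabinet: 93.3 − 20·log₁₀(4.1/1.5) = 93.3 − 8.73 = 84.57 dB SPL.
Σ 10^(L/10) = 2.919e+08 → L_total = 10·log₁₀(2.919e+08) = 84.65 dB SPL.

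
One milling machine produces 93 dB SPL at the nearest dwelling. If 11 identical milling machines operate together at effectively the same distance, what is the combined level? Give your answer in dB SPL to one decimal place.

103.4 dB SPL

With 11 equal, uncorrelated contributions the intensity is 11× that of one unit, giving a rise of 10·log₁₀ 11.
L_total = 93 + 10·log₁₀(11) = 93 + 10.414 = 103.41 dB SPL.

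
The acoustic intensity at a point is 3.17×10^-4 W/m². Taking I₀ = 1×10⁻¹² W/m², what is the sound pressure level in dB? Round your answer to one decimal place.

85.0 dB

Dividing by I₀ shifts the exponent by 12: I/I₀ = 3.17×10^8.
L = 10·(0.5011 + 8) = 85.01 dB.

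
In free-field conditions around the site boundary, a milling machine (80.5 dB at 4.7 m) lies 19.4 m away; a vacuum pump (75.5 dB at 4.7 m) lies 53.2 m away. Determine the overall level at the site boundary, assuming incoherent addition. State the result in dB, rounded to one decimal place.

Apply inverse-square spreading to bring every level to the receiver, then sum 10^(L/10).
milling machine: 80.5 − 20·log₁₀(19.4/4.7) = 80.5 − 12.31 = 68.19 dB.
vacuum pump: 75.5 − 20·log₁₀(53.2/4.7) = 75.5 − 21.08 = 54.42 dB.
Σ 10^(L/10) = 6.862e+06 → L_total = 10·log₁₀(6.862e+06) = 68.36 dB.

68.4 dB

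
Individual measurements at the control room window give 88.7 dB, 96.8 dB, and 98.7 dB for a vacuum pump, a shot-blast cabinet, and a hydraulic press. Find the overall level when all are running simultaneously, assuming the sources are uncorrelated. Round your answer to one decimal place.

For uncorrelated sources the intensities add, so convert each level to linear form, sum, and take 10·log₁₀ of the total.
Σ 10^(L/10) = 10^(88.7/10) + 10^(96.8/10) + 10^(98.7/10) = 1.294e+10.
L_total = 10·log₁₀(1.294e+10) = 101.12 dB.

101.1 dB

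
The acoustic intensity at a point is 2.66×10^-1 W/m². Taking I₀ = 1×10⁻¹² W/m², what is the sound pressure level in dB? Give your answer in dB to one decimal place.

L = 10·log₁₀(I/I₀) = 10·log₁₀(2.66×10^-1/10⁻¹²) = 10·log₁₀(2.66×10^11).
L = 10·(0.4249 + 11) = 114.25 dB.

114.2 dB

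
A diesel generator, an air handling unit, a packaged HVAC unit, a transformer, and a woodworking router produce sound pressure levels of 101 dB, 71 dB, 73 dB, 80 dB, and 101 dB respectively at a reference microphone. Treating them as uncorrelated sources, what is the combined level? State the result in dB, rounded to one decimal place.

104.0 dB

For uncorrelated sources the intensities add, so convert each level to linear form, sum, and take 10·log₁₀ of the total.
Σ 10^(L/10) = 10^(101/10) + 10^(71/10) + 10^(73/10) + 10^(80/10) + 10^(101/10) = 2.531e+10.
L_total = 10·log₁₀(2.531e+10) = 104.03 dB.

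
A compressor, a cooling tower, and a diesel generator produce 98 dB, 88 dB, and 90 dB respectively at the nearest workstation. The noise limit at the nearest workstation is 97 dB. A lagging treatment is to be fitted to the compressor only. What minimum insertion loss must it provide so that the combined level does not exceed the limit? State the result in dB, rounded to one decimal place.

2.7 dB

Everything except the compressor sums to 10^(88/10) + 10^(90/10) = 1.631e+09 in linear terms, 92.12 dB.
The limit corresponds to 10^(97/10) = 5.012e+09; subtracting the fixed part leaves 3.381e+09 for the compressor, i.e. 95.29 dB.
Required insertion loss = 98 − 95.29 = 2.71 dB.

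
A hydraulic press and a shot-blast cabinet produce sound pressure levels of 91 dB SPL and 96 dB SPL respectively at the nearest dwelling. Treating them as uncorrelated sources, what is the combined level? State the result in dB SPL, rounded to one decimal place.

97.2 dB SPL

Incoherent sources combine by intensity addition: L_total = 10·log₁₀(Σ 10^(L_i/10)).
Σ 10^(L/10) = 10^(91/10) + 10^(96/10) = 5.240e+09.
L_total = 10·log₁₀(5.240e+09) = 97.19 dB SPL.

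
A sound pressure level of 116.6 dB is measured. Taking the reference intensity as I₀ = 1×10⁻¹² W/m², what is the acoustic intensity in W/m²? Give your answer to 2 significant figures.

0.46 W/m²

I/I₀ = 10^(116.6/10) = 4.571e+11, so I = 4.571e+11 × 10⁻¹² W/m².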